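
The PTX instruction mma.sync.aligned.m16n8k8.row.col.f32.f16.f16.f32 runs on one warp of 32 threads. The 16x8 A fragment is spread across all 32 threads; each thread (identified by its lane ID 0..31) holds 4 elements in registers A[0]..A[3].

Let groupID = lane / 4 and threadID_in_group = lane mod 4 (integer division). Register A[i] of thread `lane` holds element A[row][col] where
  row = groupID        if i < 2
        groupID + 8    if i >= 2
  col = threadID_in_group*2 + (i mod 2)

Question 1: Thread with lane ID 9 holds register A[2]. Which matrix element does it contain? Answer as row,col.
10,2

lane 9->9/4=2, 9 mod 4=1
i=2  r:2+8->10  c:2·1+0->2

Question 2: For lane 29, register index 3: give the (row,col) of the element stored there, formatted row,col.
lane 29->29/4=7, 29 mod 4=1
i=3  r:7+8->15  c:2·1+1->3

15,3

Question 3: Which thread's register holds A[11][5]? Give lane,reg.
r=11⇒gr=3,Rb=1  c=5⇒th=2,odd=1
L=3*4+2=14  i=1*2+1=3

14,3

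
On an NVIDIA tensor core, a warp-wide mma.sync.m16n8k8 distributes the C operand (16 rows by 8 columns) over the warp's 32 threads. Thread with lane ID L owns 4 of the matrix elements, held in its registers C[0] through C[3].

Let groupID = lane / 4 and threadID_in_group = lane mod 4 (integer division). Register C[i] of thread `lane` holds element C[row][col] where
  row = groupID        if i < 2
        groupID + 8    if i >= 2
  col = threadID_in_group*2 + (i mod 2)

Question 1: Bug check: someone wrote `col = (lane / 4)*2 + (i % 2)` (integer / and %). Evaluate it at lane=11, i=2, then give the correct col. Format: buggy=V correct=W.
`(lane / 4)*2 + (i % 2)`[11,2]=>4
lane 11: grp=2 (11/4), tig=3 (11%4)
i=2: r=2+8=10, c=3*2+0=6
col: 4 vs 6

buggy=4 correct=6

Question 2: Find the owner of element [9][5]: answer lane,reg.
6,3

r=9→G=1,rhi=1  c=5→T=2,p=1
L=1*4+2=6  i=1*2+1=3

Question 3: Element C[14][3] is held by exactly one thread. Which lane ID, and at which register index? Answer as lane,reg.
r:14=>grp=6,rB=1  c:3=>tig=1,lo=1
L=6*4+1=25  i=1*2+1=3

25,3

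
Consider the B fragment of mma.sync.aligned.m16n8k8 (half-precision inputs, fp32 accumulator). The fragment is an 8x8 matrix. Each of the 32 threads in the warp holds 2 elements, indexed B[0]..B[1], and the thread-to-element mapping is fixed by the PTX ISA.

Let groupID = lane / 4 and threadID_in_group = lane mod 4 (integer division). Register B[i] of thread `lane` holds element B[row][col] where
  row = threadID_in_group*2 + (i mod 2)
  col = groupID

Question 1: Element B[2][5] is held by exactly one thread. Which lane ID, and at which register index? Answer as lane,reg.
c=5→G=5  r=2→T=1,p=0
L=5*4+1=21  i=0=0

21,0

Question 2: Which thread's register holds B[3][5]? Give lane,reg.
c=5⇒gr=5  r=3⇒th=1,odd=1
L=5*4+1=21  i=1=1

21,1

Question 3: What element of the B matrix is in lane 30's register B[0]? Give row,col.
4,7

30: gid=7,tid=2
[0] (2*2+0,7) = (4,7)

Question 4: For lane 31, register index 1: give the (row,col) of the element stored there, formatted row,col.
lane 31: gr=7 (31/4), th=3 (31%4)
i=1: r=3*2+1=7, c=gr=7

7,7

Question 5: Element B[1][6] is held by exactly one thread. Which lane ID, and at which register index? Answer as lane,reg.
c: 6->gid=6  r: 1->tid=0,i&1=1
L=6*4+0=24  i=1=1

24,1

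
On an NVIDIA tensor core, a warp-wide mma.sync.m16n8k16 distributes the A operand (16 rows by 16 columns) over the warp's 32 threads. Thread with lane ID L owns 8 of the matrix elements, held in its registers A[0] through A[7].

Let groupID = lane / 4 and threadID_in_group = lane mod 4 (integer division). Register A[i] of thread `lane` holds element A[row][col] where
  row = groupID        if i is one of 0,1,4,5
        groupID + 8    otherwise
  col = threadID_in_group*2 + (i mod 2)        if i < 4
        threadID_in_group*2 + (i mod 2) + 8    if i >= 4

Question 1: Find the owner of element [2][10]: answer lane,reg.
9,4

r: 2->gid=2,r8=0  c: 10->c8=1,tid=1,i&1=0
L=2*4+1=9  i=1*4+0*2+0=4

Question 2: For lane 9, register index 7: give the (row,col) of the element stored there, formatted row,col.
10,11

9: G=2,T=1
[7] (2+8,1*2+1+8) = (10,11)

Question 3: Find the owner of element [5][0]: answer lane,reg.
20,0

r=5->g=5,rb=0  c=0->cb=0,t=0,b0=0
L=5*4+0=20  i=0*4+0*2+0=0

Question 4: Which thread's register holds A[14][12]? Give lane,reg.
26,6

r:14=>grp=6,rB=1  c:12=>cB=1,tig=2,lo=0
L=6*4+2=26  i=1*4+1*2+0=6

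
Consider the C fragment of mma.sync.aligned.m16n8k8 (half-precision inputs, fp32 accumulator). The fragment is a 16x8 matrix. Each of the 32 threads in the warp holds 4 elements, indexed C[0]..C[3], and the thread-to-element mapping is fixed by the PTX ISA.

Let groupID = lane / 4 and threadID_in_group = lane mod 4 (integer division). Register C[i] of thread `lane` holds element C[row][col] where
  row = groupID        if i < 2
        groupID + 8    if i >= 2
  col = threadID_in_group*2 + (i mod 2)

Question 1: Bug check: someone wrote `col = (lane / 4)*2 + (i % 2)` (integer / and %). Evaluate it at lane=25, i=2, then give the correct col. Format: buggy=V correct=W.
buggy=12 correct=2

`(lane / 4)*2 + (i % 2)`[25,2]->12
lane 25->25/4=6, 25 mod 4=1
i=2  r:6+8->14  c:2·1+0->2
col: 12 vs 2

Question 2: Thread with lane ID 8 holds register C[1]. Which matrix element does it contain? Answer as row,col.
lane 8->8/4=2, 8 mod 4=0
i=1  r:2+0->2  c:2·0+1->1

2,1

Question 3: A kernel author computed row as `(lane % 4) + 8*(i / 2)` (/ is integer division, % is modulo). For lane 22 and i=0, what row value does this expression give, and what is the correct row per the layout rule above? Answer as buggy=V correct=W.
`(lane % 4) + 8*(i / 2)`[22,0]->2
L=22->gid=22>>2=5, tid=22&3=2
[0]->row 5+0=5  col 2·2+0=4
row: 2 vs 5

buggy=2 correct=5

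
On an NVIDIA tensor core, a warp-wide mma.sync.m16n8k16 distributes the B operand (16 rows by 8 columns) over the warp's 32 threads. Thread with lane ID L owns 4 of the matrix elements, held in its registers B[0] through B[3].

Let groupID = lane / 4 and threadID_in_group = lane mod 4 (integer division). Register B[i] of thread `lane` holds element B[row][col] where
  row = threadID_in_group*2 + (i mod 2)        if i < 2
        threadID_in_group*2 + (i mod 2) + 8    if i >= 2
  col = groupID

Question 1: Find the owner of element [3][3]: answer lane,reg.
13,1

c=3→G=3  r=3→rhi=0,T=1,p=1
L=3*4+1=13  i=0*2+1=1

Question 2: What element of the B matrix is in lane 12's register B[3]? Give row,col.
12: G=3,T=0
[3] (0*2+1+8,3) = (9,3)

9,3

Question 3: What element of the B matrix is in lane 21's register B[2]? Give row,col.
10,5

21: grp=5,tig=1
[2] (1*2+0+8,5) = (10,5)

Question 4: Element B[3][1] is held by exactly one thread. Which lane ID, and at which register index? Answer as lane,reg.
c=1⇒gr=1  r=3⇒Rb=0,th=1,odd=1
L=1*4+1=5  i=0*2+1=1

5,1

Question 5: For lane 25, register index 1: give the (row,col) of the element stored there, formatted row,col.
25: g=6,t=1
[1] (1*2+1+0,6) = (3,6)

3,6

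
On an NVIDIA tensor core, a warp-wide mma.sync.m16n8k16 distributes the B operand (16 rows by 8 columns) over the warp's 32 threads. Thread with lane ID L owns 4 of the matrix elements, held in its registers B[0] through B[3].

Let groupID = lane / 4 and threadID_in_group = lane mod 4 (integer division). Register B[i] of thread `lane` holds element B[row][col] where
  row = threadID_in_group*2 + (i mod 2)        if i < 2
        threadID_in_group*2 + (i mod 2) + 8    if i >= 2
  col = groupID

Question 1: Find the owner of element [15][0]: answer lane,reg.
c: 0->gid=0  r: 15->r8=1,tid=3,i&1=1
L=0*4+3=3  i=1*2+1=3

3,3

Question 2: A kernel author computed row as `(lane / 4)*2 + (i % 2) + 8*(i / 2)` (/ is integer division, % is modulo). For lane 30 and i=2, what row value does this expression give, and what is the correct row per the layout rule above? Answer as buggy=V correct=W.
buggy=22 correct=12

`(lane / 4)*2 + (i % 2) + 8*(i / 2)`[30,2]⇒22
lane 30: gr=7 (30/4), th=2 (30%4)
i=2: r=2*2+0+8=12, c=gr=7
row: 22 vs 12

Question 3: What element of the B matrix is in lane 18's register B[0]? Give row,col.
4,4

lane 18->18/4=4, 18 mod 4=2
i=0  r:2·2+0+0->4  c:4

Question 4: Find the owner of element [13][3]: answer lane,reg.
c=3⇒gr=3  r=13⇒Rb=1,th=2,odd=1
L=3*4+2=14  i=1*2+1=3

14,3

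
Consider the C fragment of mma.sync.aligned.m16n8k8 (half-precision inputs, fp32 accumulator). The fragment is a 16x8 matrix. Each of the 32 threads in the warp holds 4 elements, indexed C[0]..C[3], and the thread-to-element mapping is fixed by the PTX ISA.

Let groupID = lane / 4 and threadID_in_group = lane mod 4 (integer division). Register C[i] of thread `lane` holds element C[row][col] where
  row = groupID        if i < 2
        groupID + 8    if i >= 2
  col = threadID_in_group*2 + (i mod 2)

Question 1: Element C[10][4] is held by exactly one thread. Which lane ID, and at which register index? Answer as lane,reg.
10,2

r=10→G=2,rhi=1  c=4→T=2,p=0
L=2*4+2=10  i=1*2+0=2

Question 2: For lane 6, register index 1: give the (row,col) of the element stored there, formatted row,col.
6: grp=1,tig=2
[1] (1+0,2*2+1) = (1,5)

1,5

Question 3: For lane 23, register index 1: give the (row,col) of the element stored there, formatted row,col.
23: G=5,T=3
[1] (5+0,3*2+1) = (5,7)

5,7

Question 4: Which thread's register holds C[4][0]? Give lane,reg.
r=4⇒gr=4,Rb=0  c=0⇒th=0,odd=0
L=4*4+0=16  i=0*2+0=0

16,0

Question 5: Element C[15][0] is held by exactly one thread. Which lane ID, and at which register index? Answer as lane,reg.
28,2

r:15=>grp=7,rB=1  c:0=>tig=0,lo=0
L=7*4+0=28  i=1*2+0=2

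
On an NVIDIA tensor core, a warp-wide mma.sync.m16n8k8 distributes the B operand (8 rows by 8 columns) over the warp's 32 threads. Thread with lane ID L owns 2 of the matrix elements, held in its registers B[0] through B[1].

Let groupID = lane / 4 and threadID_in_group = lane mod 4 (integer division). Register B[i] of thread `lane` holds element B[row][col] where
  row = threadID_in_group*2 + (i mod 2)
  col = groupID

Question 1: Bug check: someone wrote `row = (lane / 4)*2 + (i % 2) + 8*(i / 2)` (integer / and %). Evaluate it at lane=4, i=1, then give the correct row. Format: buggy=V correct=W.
`(lane / 4)*2 + (i % 2) + 8*(i / 2)`[4,1]→3
L=4→G=4>>2=1, T=4&3=0
[1]→row 0·2+1=1  col G=1
row: 3 vs 1

buggy=3 correct=1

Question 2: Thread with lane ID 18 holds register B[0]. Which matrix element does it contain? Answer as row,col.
4,4

lane 18⇒18/4=4, 18 mod 4=2
i=0  r:2·2+0⇒4  c:4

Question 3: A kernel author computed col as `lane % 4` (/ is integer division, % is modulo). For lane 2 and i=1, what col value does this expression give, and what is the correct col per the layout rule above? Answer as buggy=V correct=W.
`lane % 4`[2,1]⇒2
lane 2⇒2/4=0, 2 mod 4=2
i=1  r:2·2+1⇒5  c:0
col: 2 vs 0

buggy=2 correct=0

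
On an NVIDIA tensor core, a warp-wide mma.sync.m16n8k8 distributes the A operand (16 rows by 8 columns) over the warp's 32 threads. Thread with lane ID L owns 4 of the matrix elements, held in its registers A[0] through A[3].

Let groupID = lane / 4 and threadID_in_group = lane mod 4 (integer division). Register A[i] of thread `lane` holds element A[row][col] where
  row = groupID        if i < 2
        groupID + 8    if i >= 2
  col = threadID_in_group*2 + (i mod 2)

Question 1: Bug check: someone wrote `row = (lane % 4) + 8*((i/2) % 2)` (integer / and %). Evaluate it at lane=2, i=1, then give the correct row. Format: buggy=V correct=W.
buggy=2 correct=0

`(lane % 4) + 8*((i/2) % 2)`[2,1]->2
L=2->g=2>>2=0, t=2&3=2
[1]->row 0+0=0  col 2·2+1=5
row: 2 vs 0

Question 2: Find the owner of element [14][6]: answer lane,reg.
27,2

r: 14->gid=6,r8=1  c: 6->tid=3,i&1=0
L=6*4+3=27  i=1*2+0=2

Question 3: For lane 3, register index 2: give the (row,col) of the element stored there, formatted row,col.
lane 3->3/4=0, 3 mod 4=3
i=2  r:0+8->8  c:2·3+0->6

8,6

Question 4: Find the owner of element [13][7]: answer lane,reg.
23,3

r:13=>grp=5,rB=1  c:7=>tig=3,lo=1
L=5*4+3=23  i=1*2+1=3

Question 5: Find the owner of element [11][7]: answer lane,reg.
15,3

r:11=>grp=3,rB=1  c:7=>tig=3,lo=1
L=3*4+3=15  i=1*2+1=3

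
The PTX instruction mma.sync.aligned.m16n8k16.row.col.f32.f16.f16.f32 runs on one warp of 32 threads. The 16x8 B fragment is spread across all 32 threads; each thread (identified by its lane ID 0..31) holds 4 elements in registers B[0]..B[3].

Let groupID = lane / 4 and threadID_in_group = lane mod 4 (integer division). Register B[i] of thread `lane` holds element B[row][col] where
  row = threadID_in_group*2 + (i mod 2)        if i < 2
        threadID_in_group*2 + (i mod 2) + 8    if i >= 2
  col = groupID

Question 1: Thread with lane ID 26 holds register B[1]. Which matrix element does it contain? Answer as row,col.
5,6

lane 26->26/4=6, 26 mod 4=2
i=1  r:2·2+1+0->5  c:6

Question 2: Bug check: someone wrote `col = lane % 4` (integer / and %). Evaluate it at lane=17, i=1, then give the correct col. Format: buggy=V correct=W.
`lane % 4`[17,1]->1
lane 17: g=4 (17/4), t=1 (17%4)
i=1: r=1*2+1+0=3, c=g=4
col: 1 vs 4

buggy=1 correct=4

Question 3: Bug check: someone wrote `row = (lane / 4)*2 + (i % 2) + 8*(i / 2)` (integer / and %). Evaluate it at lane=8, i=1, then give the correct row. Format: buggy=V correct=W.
buggy=5 correct=1

`(lane / 4)*2 + (i % 2) + 8*(i / 2)`[8,1]→5
lane 8→8/4=2, 8 mod 4=0
i=1  r:2·0+1+0→1  c:2
row: 5 vs 1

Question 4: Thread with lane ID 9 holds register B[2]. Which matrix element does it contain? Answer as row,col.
10,2

lane 9: g=2 (9/4), t=1 (9%4)
i=2: r=1*2+0+8=10, c=g=2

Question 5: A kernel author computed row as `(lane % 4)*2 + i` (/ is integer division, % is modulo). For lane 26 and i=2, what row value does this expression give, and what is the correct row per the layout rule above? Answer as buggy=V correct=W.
`(lane % 4)*2 + i`[26,2]->6
lane 26->26/4=6, 26 mod 4=2
i=2  r:2·2+0+8->12  c:6
row: 6 vs 12

buggy=6 correct=12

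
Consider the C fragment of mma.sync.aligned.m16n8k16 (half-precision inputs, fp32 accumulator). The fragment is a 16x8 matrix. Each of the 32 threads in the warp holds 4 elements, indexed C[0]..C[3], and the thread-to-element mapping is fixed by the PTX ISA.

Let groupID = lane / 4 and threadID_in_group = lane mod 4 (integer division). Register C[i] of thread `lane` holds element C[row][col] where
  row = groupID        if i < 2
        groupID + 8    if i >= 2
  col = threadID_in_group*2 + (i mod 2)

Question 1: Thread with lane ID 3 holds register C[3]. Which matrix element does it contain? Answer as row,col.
lane 3⇒3/4=0, 3 mod 4=3
i=3  r:0+8⇒8  c:2·3+1⇒7

8,7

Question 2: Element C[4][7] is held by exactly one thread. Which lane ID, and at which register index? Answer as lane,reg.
19,1

r=4->g=4,rb=0  c=7->t=3,b0=1
L=4*4+3=19  i=0*2+1=1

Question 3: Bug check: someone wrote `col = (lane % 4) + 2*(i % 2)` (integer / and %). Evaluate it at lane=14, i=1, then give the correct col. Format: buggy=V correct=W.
`(lane % 4) + 2*(i % 2)`[14,1]=>4
lane 14: grp=3 (14/4), tig=2 (14%4)
i=1: r=3+0=3, c=2*2+1=5
col: 4 vs 5

buggy=4 correct=5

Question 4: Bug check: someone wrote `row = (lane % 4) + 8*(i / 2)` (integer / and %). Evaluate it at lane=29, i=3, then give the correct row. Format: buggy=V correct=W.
buggy=9 correct=15

`(lane % 4) + 8*(i / 2)`[29,3]⇒9
lane 29⇒29/4=7, 29 mod 4=1
i=3  r:7+8⇒15  c:2·1+1⇒3
row: 9 vs 15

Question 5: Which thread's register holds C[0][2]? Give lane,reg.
r:0=>grp=0,rB=0  c:2=>tig=1,lo=0
L=0*4+1=1  i=0*2+0=0

1,0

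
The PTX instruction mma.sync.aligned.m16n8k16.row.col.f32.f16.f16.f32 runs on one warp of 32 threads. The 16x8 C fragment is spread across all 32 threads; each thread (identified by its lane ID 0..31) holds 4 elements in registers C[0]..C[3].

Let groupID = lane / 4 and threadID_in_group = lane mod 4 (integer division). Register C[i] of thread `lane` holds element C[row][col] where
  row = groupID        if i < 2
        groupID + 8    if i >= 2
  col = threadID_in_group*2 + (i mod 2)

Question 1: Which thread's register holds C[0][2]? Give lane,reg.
r: 0->gid=0,r8=0  c: 2->tid=1,i&1=0
L=0*4+1=1  i=0*2+0=0

1,0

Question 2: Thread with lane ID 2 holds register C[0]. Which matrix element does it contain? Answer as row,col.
0,4

L=2->g=2>>2=0, t=2&3=2
[0]->row 0+0=0  col 2·2+0=4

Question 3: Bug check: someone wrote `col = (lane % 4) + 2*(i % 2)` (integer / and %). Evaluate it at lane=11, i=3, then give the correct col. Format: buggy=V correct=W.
buggy=5 correct=7

`(lane % 4) + 2*(i % 2)`[11,3]=>5
11: grp=2,tig=3
[3] (2+8,3*2+1) = (10,7)
col: 5 vs 7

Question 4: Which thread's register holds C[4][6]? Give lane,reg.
r: 4->gid=4,r8=0  c: 6->tid=3,i&1=0
L=4*4+3=19  i=0*2+0=0

19,0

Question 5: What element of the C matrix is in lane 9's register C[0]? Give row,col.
lane 9: gid=2 (9/4), tid=1 (9%4)
i=0: r=2+0=2, c=1*2+0=2

2,2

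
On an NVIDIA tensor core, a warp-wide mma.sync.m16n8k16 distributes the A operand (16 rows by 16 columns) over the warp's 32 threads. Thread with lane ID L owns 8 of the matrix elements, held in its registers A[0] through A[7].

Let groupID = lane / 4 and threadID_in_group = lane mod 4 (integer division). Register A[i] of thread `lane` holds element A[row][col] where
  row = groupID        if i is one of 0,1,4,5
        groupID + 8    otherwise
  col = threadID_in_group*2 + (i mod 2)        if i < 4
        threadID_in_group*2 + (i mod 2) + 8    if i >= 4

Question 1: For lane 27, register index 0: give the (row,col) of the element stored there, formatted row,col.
27: G=6,T=3
[0] (6+0,3*2+0+0) = (6,6)

6,6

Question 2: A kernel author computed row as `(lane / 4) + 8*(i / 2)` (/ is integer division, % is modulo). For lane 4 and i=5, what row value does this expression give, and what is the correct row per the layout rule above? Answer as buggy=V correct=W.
buggy=17 correct=1

`(lane / 4) + 8*(i / 2)`[4,5]->17
lane 4: g=1 (4/4), t=0 (4%4)
i=5: r=1+0=1, c=0*2+1+8=9
row: 17 vs 1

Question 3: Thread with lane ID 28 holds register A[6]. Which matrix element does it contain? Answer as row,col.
lane 28: grp=7 (28/4), tig=0 (28%4)
i=6: r=7+8=15, c=0*2+0+8=8

15,8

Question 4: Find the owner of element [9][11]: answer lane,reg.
r=9→G=1,rhi=1  c=11→chi=1,T=1,p=1
L=1*4+1=5  i=1*4+1*2+1=7

5,7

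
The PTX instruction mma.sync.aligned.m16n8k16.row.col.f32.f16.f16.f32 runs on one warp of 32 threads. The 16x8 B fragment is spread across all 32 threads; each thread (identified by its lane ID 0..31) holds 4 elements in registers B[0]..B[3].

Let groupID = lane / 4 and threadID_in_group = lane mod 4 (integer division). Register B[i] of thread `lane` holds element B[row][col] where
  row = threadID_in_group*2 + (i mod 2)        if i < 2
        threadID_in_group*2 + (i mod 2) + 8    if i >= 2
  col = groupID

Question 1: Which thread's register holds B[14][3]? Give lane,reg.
c: 3->gid=3  r: 14->r8=1,tid=3,i&1=0
L=3*4+3=15  i=1*2+0=2

15,2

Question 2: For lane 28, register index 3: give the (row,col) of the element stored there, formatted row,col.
28: gid=7,tid=0
[3] (0*2+1+8,7) = (9,7)

9,7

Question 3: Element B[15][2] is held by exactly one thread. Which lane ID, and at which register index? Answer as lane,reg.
11,3

c: 2->gid=2  r: 15->r8=1,tid=3,i&1=1
L=2*4+3=11  i=1*2+1=3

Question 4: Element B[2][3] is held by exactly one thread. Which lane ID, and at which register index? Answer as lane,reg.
c:3=>grp=3  r:2=>rB=0,tig=1,lo=0
L=3*4+1=13  i=0*2+0=0

13,0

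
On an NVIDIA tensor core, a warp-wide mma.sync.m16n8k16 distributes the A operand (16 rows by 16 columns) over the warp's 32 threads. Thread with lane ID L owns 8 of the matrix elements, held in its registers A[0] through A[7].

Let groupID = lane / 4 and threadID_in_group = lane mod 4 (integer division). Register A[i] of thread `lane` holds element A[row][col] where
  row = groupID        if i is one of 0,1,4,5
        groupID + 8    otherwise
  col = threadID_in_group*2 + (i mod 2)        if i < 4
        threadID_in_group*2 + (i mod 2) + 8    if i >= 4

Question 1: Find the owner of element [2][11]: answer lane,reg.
9,5

r: 2->gid=2,r8=0  c: 11->c8=1,tid=1,i&1=1
L=2*4+1=9  i=1*4+0*2+1=5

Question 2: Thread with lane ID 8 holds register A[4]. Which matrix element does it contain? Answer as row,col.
2,8

lane 8⇒8/4=2, 8 mod 4=0
i=4  r:2+0⇒2  c:2·0+0+8⇒8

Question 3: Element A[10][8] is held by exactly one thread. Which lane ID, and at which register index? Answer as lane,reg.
r=10→G=2,rhi=1  c=8→chi=1,T=0,p=0
L=2*4+0=8  i=1*4+1*2+0=6

8,6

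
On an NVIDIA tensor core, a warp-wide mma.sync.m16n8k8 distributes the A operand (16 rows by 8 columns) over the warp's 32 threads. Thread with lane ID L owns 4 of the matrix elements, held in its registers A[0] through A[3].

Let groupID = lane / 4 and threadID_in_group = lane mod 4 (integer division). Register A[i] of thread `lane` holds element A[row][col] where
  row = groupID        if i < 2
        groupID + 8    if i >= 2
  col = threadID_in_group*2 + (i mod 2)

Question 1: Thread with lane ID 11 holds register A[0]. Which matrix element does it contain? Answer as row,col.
lane 11: gr=2 (11/4), th=3 (11%4)
i=0: r=2+0=2, c=3*2+0=6

2,6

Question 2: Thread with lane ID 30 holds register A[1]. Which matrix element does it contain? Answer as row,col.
lane 30: gid=7 (30/4), tid=2 (30%4)
i=1: r=7+0=7, c=2*2+1=5

7,5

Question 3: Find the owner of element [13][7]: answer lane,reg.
23,3

r=13⇒gr=5,Rb=1  c=7⇒th=3,odd=1
L=5*4+3=23  i=1*2+1=3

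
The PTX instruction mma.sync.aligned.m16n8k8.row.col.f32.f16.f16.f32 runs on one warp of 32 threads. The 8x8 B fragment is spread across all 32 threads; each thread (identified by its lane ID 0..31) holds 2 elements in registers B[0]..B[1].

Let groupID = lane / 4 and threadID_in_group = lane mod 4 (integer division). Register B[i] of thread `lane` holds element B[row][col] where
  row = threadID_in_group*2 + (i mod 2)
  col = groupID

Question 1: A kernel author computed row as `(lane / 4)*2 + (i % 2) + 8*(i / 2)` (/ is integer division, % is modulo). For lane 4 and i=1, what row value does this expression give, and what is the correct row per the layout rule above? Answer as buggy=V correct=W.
`(lane / 4)*2 + (i % 2) + 8*(i / 2)`[4,1]→3
lane 4: G=1 (4/4), T=0 (4%4)
i=1: r=0*2+1=1, c=G=1
row: 3 vs 1

buggy=3 correct=1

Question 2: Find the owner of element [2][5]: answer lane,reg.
21,0

c: 5->gid=5  r: 2->tid=1,i&1=0
L=5*4+1=21  i=0=0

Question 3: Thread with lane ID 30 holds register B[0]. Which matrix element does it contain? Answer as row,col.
4,7

lane 30: gid=7 (30/4), tid=2 (30%4)
i=0: r=2*2+0=4, c=gid=7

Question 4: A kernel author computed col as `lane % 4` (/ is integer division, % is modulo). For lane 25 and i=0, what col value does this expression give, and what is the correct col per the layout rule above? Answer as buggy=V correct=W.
buggy=1 correct=6

`lane % 4`[25,0]⇒1
L=25⇒gr=25>>2=6, th=25&3=1
[0]⇒row 1·2+0=2  col gr=6
col: 1 vs 6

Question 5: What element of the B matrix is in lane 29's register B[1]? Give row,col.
29: grp=7,tig=1
[1] (1*2+1,7) = (3,7)

3,7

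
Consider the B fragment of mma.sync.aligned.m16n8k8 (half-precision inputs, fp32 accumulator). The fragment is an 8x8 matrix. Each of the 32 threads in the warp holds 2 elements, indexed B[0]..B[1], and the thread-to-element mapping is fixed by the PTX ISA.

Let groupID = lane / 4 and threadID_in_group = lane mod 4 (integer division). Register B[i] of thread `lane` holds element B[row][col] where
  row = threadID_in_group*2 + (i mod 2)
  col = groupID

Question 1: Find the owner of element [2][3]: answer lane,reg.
c=3->g=3  r=2->t=1,b0=0
L=3*4+1=13  i=0=0

13,0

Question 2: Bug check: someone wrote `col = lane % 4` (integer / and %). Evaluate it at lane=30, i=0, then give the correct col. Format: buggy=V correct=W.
buggy=2 correct=7

`lane % 4`[30,0]⇒2
L=30⇒gr=30>>2=7, th=30&3=2
[0]⇒row 2·2+0=4  col gr=7
col: 2 vs 7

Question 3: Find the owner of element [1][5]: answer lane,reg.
c: 5->gid=5  r: 1->tid=0,i&1=1
L=5*4+0=20  i=1=1

20,1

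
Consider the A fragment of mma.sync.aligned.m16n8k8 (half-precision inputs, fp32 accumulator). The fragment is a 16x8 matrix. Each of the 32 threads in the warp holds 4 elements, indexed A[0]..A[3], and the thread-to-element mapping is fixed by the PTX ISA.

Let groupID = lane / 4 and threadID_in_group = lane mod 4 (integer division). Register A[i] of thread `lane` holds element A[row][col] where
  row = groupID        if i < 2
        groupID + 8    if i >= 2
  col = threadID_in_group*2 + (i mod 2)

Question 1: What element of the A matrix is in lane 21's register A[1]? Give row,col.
5,3

21: G=5,T=1
[1] (5+0,1*2+1) = (5,3)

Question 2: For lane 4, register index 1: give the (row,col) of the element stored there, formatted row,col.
4: gr=1,th=0
[1] (1+0,0*2+1) = (1,1)

1,1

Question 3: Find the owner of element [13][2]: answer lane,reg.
r=13→G=5,rhi=1  c=2→T=1,p=0
L=5*4+1=21  i=1*2+0=2

21,2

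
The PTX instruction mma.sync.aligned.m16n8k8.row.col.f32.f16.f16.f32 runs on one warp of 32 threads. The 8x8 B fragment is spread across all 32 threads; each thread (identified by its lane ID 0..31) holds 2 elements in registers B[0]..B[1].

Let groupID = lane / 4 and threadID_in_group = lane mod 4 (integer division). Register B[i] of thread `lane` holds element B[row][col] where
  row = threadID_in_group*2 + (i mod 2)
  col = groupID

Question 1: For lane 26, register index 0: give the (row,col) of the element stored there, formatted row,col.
4,6

lane 26: grp=6 (26/4), tig=2 (26%4)
i=0: r=2*2+0=4, c=grp=6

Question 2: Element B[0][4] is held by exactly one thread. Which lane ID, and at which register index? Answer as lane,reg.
c=4→G=4  r=0→T=0,p=0
L=4*4+0=16  i=0=0

16,0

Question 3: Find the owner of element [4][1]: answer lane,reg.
6,0

c=1⇒gr=1  r=4⇒th=2,odd=0
L=1*4+2=6  i=0=0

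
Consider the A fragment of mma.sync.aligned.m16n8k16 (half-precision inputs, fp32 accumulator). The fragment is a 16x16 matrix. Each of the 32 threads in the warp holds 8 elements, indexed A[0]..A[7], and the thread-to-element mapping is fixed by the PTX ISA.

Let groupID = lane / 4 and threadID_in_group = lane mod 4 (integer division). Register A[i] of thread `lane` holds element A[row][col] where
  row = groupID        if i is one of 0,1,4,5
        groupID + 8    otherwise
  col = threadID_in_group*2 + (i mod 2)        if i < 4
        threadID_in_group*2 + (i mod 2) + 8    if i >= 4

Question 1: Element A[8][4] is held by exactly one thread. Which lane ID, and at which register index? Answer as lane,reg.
2,2

r=8->g=0,rb=1  c=4->cb=0,t=2,b0=0
L=0*4+2=2  i=0*4+1*2+0=2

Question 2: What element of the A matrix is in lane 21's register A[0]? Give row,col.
lane 21->21/4=5, 21 mod 4=1
i=0  r:5+0->5  c:2·1+0+0->2

5,2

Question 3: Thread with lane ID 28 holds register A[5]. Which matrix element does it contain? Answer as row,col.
7,9

L=28=>grp=28>>2=7, tig=28&3=0
[5]=>row 7+0=7  col 0·2+1+8=9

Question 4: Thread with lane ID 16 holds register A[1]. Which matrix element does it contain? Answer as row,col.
lane 16⇒16/4=4, 16 mod 4=0
i=1  r:4+0⇒4  c:2·0+1+0⇒1

4,1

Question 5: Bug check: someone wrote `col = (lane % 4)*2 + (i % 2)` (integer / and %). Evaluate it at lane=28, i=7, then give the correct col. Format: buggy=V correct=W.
buggy=1 correct=9

`(lane % 4)*2 + (i % 2)`[28,7]⇒1
28: gr=7,th=0
[7] (7+8,0*2+1+8) = (15,9)
col: 1 vs 9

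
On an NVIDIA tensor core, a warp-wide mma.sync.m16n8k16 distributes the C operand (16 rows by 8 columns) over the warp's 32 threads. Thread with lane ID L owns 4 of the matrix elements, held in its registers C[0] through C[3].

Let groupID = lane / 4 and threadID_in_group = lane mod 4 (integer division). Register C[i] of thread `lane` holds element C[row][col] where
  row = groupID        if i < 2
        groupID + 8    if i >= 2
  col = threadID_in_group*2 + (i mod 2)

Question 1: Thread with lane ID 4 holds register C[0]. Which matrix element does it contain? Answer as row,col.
lane 4→4/4=1, 4 mod 4=0
i=0  r:1+0→1  c:2·0+0→0

1,0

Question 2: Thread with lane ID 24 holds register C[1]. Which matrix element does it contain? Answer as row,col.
lane 24⇒24/4=6, 24 mod 4=0
i=1  r:6+0⇒6  c:2·0+1⇒1

6,1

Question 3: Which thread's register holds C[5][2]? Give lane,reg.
r: 5->gid=5,r8=0  c: 2->tid=1,i&1=0
L=5*4+1=21  i=0*2+0=0

21,0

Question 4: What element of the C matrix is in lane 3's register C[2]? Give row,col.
L=3->g=3>>2=0, t=3&3=3
[2]->row 0+8=8  col 3·2+0=6

8,6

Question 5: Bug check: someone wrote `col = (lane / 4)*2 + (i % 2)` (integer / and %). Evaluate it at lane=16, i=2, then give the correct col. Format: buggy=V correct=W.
buggy=8 correct=0

`(lane / 4)*2 + (i % 2)`[16,2]->8
lane 16: gid=4 (16/4), tid=0 (16%4)
i=2: r=4+8=12, c=0*2+0=0
col: 8 vs 0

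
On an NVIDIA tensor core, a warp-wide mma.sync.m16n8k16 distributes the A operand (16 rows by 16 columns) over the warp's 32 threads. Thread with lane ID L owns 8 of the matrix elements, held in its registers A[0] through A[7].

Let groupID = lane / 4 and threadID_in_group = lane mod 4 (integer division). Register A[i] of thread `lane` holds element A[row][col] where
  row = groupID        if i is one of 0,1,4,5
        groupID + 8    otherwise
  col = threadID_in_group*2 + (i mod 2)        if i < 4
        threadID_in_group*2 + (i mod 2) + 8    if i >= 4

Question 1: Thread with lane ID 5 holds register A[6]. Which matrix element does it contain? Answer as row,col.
9,10

lane 5: gid=1 (5/4), tid=1 (5%4)
i=6: r=1+8=9, c=1*2+0+8=10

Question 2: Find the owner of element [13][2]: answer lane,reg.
21,2

r=13→G=5,rhi=1  c=2→chi=0,T=1,p=0
L=5*4+1=21  i=0*4+1*2+0=2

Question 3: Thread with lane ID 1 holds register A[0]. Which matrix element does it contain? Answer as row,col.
0,2

1: g=0,t=1
[0] (0+0,1*2+0+0) = (0,2)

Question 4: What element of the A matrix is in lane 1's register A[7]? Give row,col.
lane 1: G=0 (1/4), T=1 (1%4)
i=7: r=0+8=8, c=1*2+1+8=11

8,11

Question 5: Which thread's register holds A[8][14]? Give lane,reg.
3,6

r=8->g=0,rb=1  c=14->cb=1,t=3,b0=0
L=0*4+3=3  i=1*4+1*2+0=6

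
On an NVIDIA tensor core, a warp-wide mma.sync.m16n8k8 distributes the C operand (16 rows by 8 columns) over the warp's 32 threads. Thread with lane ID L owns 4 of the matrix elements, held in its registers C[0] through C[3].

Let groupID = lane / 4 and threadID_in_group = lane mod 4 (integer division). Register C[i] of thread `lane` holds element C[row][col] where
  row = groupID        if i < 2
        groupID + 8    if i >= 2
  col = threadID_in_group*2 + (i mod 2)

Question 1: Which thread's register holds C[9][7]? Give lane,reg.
r=9→G=1,rhi=1  c=7→T=3,p=1
L=1*4+3=7  i=1*2+1=3

7,3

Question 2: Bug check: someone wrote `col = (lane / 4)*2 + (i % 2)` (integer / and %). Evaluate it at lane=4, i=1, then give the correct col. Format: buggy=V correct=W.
buggy=3 correct=1

`(lane / 4)*2 + (i % 2)`[4,1]→3
lane 4: G=1 (4/4), T=0 (4%4)
i=1: r=1+0=1, c=0*2+1=1
col: 3 vs 1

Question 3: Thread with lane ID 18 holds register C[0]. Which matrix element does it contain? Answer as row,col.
4,4

18: g=4,t=2
[0] (4+0,2*2+0) = (4,4)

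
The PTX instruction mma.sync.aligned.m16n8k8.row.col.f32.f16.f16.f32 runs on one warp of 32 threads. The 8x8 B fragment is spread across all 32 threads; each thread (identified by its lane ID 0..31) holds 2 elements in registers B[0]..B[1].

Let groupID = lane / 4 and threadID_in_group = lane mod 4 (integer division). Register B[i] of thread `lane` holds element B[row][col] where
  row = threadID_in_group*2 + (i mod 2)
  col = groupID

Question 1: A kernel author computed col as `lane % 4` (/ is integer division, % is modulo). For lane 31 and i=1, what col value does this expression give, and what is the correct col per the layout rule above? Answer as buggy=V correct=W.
buggy=3 correct=7

`lane % 4`[31,1]=>3
31: grp=7,tig=3
[1] (3*2+1,7) = (7,7)
col: 3 vs 7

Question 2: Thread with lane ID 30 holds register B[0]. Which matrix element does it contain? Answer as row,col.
4,7

L=30→G=30>>2=7, T=30&3=2
[0]→row 2·2+0=4  col G=7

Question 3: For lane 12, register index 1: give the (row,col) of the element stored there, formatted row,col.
1,3

lane 12=>12/4=3, 12 mod 4=0
i=1  r:2·0+1=>1  c:3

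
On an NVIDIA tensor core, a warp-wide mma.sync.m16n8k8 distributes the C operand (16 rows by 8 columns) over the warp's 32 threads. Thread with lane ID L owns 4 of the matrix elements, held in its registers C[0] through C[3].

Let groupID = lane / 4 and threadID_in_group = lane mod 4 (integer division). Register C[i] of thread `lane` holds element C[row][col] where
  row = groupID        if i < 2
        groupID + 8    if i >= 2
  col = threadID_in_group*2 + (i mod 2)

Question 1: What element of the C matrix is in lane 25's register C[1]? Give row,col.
6,3

25: gr=6,th=1
[1] (6+0,1*2+1) = (6,3)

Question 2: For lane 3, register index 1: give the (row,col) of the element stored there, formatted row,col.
0,7

3: gr=0,th=3
[1] (0+0,3*2+1) = (0,7)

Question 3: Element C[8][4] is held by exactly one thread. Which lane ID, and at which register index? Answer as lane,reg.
2,2

r=8⇒gr=0,Rb=1  c=4⇒th=2,odd=0
L=0*4+2=2  i=1*2+0=2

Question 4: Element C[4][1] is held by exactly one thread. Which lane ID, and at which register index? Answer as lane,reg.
r=4->g=4,rb=0  c=1->t=0,b0=1
L=4*4+0=16  i=0*2+1=1

16,1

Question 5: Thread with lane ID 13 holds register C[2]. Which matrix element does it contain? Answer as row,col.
13: gr=3,th=1
[2] (3+8,1*2+0) = (11,2)

11,2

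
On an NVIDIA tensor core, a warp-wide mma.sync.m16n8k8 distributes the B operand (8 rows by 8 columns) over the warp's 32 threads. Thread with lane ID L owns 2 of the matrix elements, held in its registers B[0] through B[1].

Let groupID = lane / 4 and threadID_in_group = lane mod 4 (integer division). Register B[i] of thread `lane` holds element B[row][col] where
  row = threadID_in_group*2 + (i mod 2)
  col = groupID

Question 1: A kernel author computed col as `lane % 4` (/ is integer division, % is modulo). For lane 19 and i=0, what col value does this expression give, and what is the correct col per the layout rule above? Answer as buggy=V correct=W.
buggy=3 correct=4

`lane % 4`[19,0]=>3
L=19=>grp=19>>2=4, tig=19&3=3
[0]=>row 3·2+0=6  col grp=4
col: 3 vs 4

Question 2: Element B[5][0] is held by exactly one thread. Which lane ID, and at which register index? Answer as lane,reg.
2,1

c=0→G=0  r=5→T=2,p=1
L=0*4+2=2  i=1=1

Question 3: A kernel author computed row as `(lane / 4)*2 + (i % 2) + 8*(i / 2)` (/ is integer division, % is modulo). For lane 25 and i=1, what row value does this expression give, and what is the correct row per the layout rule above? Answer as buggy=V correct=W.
`(lane / 4)*2 + (i % 2) + 8*(i / 2)`[25,1]⇒13
lane 25⇒25/4=6, 25 mod 4=1
i=1  r:2·1+1⇒3  c:6
row: 13 vs 3

buggy=13 correct=3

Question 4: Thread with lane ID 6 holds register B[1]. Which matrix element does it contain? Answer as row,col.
5,1

lane 6→6/4=1, 6 mod 4=2
i=1  r:2·2+1→5  c:1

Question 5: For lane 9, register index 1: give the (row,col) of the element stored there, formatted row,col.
3,2

L=9→G=9>>2=2, T=9&3=1
[1]→row 1·2+1=3  col G=2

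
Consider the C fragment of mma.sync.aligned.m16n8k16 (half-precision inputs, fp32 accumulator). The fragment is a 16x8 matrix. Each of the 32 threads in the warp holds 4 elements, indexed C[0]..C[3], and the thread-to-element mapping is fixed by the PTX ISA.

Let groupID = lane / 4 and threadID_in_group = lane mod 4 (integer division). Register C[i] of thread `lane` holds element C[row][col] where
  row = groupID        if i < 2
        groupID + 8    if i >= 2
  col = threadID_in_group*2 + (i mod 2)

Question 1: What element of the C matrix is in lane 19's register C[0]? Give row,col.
4,6

lane 19→19/4=4, 19 mod 4=3
i=0  r:4+0→4  c:2·3+0→6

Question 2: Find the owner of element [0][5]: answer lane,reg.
r=0⇒gr=0,Rb=0  c=5⇒th=2,odd=1
L=0*4+2=2  i=0*2+1=1

2,1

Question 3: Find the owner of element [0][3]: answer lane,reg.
1,1

r=0->g=0,rb=0  c=3->t=1,b0=1
L=0*4+1=1  i=0*2+1=1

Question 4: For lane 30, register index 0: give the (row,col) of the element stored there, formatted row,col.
7,4

L=30->g=30>>2=7, t=30&3=2
[0]->row 7+0=7  col 2·2+0=4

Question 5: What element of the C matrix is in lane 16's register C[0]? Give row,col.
4,0

L=16->g=16>>2=4, t=16&3=0
[0]->row 4+0=4  col 0·2+0=0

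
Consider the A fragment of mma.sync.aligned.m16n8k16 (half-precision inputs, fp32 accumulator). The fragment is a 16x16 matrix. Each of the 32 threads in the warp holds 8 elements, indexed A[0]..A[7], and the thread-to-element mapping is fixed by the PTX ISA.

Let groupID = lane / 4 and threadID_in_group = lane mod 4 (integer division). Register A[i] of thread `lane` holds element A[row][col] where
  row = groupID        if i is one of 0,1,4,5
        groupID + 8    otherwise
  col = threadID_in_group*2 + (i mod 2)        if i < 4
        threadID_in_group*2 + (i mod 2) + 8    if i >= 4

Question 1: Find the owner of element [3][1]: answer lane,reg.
r=3→G=3,rhi=0  c=1→chi=0,T=0,p=1
L=3*4+0=12  i=0*4+0*2+1=1

12,1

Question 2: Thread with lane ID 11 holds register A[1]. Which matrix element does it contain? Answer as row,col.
2,7

lane 11→11/4=2, 11 mod 4=3
i=1  r:2+0→2  c:2·3+1+0→7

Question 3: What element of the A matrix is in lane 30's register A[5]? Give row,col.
30: G=7,T=2
[5] (7+0,2*2+1+8) = (7,13)

7,13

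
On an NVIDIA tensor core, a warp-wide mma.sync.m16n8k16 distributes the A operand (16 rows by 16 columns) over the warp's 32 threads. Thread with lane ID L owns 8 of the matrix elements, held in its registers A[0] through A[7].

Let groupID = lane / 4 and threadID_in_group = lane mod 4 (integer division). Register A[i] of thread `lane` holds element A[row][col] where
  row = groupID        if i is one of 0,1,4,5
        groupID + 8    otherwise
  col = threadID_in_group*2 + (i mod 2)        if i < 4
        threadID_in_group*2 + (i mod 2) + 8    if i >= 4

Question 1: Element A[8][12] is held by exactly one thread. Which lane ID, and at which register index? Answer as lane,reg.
2,6

r=8->g=0,rb=1  c=12->cb=1,t=2,b0=0
L=0*4+2=2  i=1*4+1*2+0=6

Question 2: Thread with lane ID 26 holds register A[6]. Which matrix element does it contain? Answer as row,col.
L=26->g=26>>2=6, t=26&3=2
[6]->row 6+8=14  col 2·2+0+8=12

14,12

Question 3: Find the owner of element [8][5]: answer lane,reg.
r=8⇒gr=0,Rb=1  c=5⇒Cb=0,th=2,odd=1
L=0*4+2=2  i=0*4+1*2+1=3

2,3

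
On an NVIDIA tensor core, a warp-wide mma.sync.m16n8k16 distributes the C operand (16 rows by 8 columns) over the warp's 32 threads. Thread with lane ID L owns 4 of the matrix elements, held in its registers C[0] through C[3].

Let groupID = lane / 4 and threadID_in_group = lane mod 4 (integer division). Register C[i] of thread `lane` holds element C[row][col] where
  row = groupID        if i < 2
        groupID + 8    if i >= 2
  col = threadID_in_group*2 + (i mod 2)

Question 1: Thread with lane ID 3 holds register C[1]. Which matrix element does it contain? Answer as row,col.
L=3->g=3>>2=0, t=3&3=3
[1]->row 0+0=0  col 3·2+1=7

0,7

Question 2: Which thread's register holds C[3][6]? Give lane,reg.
r=3→G=3,rhi=0  c=6→T=3,p=0
L=3*4+3=15  i=0*2+0=0

15,0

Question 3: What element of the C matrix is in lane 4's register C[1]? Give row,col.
L=4->gid=4>>2=1, tid=4&3=0
[1]->row 1+0=1  col 0·2+1=1

1,1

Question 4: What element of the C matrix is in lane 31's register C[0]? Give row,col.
lane 31: G=7 (31/4), T=3 (31%4)
i=0: r=7+0=7, c=3*2+0=6

7,6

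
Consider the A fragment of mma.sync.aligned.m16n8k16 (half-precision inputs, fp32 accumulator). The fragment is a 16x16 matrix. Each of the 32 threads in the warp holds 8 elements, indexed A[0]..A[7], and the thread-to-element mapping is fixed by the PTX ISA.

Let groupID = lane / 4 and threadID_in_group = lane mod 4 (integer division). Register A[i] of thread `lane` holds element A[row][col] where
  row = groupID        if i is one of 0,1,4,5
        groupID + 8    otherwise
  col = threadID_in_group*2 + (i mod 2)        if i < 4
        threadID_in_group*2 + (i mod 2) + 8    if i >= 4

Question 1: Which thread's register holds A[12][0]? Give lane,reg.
r=12->g=4,rb=1  c=0->cb=0,t=0,b0=0
L=4*4+0=16  i=0*4+1*2+0=2

16,2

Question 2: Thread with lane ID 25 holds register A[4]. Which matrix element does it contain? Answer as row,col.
lane 25: g=6 (25/4), t=1 (25%4)
i=4: r=6+0=6, c=1*2+0+8=10

6,10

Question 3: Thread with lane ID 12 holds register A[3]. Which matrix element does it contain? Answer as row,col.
11,1

lane 12: g=3 (12/4), t=0 (12%4)
i=3: r=3+8=11, c=0*2+1+0=1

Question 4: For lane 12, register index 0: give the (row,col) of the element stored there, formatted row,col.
L=12→G=12>>2=3, T=12&3=0
[0]→row 3+0=3  col 0·2+0+0=0

3,0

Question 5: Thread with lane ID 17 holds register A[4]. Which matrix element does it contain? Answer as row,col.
lane 17→17/4=4, 17 mod 4=1
i=4  r:4+0→4  c:2·1+0+8→10

4,10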